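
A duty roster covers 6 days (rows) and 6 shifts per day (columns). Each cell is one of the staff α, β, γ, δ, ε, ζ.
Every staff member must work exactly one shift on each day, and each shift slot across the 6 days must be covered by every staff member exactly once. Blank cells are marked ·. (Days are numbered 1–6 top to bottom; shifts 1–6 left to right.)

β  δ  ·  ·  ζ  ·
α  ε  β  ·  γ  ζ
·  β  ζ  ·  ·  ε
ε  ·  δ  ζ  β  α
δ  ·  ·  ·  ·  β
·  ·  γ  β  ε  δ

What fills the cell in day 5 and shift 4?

γ

Day 1, shift 6: day 1 has {β, δ, ζ} and shift 6 has {α, β, δ, ε, ζ}, leaving only γ.
Day 2, shift 4: day 2 has {α, β, γ, ε, ζ} and shift 4 has {β, ζ}, leaving only δ.
Day 3, shift 1: day 3 has {β, ε, ζ} and shift 1 has {α, β, δ, ε}, leaving only γ.
Day 3, shift 4: day 3 has {β, γ, ε, ζ} and shift 4 has {β, δ, ζ}, leaving only α.
Day 1, shift 4: day 1 has {β, γ, δ, ζ} and shift 4 has {α, β, δ, ζ}, leaving only ε.
Day 5 already has {β, δ} and shift 4 already has {α, β, δ, ε, ζ}, so day 5, shift 4 must be γ.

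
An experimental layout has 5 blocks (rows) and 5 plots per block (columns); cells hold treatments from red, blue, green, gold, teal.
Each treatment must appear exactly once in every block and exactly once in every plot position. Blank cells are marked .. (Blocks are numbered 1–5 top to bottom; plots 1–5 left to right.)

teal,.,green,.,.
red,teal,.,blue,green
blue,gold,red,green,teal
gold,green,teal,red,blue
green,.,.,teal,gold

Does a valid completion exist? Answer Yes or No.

Yes

No block or plot among the givens repeats a symbol, and propagating forced cells runs into no contradiction.
One valid completion exists (for instance, teal blue green gold red / red teal gold blue green / blue gold red green teal / gold green teal red blue / green red blue teal gold).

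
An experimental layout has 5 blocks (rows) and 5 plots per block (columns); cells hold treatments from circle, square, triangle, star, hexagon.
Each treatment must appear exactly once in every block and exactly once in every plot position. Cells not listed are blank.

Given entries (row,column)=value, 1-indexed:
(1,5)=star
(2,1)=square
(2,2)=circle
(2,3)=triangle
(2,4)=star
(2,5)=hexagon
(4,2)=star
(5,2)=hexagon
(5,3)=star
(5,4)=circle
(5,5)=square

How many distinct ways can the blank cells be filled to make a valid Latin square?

6

Block 1, plot 1: eliminating its block and plot leaves {circle, triangle, hexagon}.
Block 1, plot 2: eliminating its block and plot leaves {square, triangle}.
Block 1, plot 3: eliminating its block and plot leaves {circle, square, hexagon}.
Block 1, plot 4: eliminating its block and plot leaves {square, triangle, hexagon}.
Block 3, plot 1: eliminating its block and plot leaves {circle, triangle, star, hexagon}.
Block 3, plot 2: eliminating its block and plot leaves {square, triangle}.
Block 3, plot 3: eliminating its block and plot leaves {circle, square, hexagon}.
Block 3, plot 4: eliminating its block and plot leaves {square, triangle, hexagon}.
Block 3, plot 5: eliminating its block and plot leaves {circle, triangle}.
Block 4, plot 1: eliminating its block and plot leaves {circle, triangle, hexagon}.
Block 4, plot 3: eliminating its block and plot leaves {circle, square, hexagon}.
Block 4, plot 4: eliminating its block and plot leaves {square, triangle, hexagon}.
Block 4, plot 5: eliminating its block and plot leaves {circle, triangle}.
Block 5, plot 1: eliminating its block and plot leaves {triangle}.
Enumerating the assignments across these blanks that avoid any block or plot repeat gives 6 completions.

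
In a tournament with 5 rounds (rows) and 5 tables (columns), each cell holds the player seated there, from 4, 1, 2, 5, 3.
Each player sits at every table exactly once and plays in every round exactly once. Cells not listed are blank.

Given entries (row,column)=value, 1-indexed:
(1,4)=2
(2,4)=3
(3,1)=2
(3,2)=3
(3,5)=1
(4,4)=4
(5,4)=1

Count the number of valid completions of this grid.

56

Round 1, table 1: eliminating its round and table leaves {4, 1, 5, 3}.
Round 1, table 2: eliminating its round and table leaves {4, 1, 5}.
Round 1, table 3: eliminating its round and table leaves {4, 1, 5, 3}.
Round 1, table 5: eliminating its round and table leaves {4, 5, 3}.
Round 2, table 1: eliminating its round and table leaves {4, 1, 5}.
Round 2, table 2: eliminating its round and table leaves {4, 1, 2, 5}.
Round 2, table 3: eliminating its round and table leaves {4, 1, 2, 5}.
Round 2, table 5: eliminating its round and table leaves {4, 2, 5}.
Round 3, table 3: eliminating its round and table leaves {4, 5}.
Round 3, table 4: eliminating its round and table leaves {5}.
Round 4, table 1: eliminating its round and table leaves {1, 5, 3}.
Round 4, table 2: eliminating its round and table leaves {1, 2, 5}.
Round 4, table 3: eliminating its round and table leaves {1, 2, 5, 3}.
Round 4, table 5: eliminating its round and table leaves {2, 5, 3}.
Round 5, table 1: eliminating its round and table leaves {4, 5, 3}.
Round 5, table 2: eliminating its round and table leaves {4, 2, 5}.
Round 5, table 3: eliminating its round and table leaves {4, 2, 5, 3}.
Round 5, table 5: eliminating its round and table leaves {4, 2, 5, 3}.
Enumerating the assignments across these blanks that avoid any round or table repeat gives 56 completions.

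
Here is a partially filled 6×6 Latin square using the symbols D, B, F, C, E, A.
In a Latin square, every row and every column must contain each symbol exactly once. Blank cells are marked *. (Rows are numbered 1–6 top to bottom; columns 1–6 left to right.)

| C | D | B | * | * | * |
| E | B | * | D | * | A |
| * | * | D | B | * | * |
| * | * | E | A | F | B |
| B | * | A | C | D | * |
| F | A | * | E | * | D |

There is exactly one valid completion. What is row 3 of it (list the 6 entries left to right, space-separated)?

A F D B E C

Row 3, column 1: row 3 has {D, B} and column 1 has {B, F, C, E}, leaving only A.
Row 1, column 4: row 1 has {D, B, C} and column 4 has {D, B, C, E, A}, leaving only F.
Row 1, column 6: row 1 has {D, B, F, C} and column 6 has {D, B, A}, leaving only E.
Row 1, column 5: row 1 has {D, B, F, C, E} and column 5 has {D, F}, leaving only A.
Row 2, column 5: row 2 has {D, B, E, A} and column 5 has {D, F, A}, leaving only C.
Row 3, column 5: row 3 has {D, B, A} and column 5 has {D, F, C, A}, leaving only E.
Row 2, column 3: row 2 has {D, B, C, E, A} and column 3 has {D, B, E, A}, leaving only F.
Row 4, column 1: row 4 has {B, F, E, A} and column 1 has {B, F, C, E, A}, leaving only D.
Row 4, column 2: row 4 has {D, B, F, E, A} and column 2 has {D, B, A}, leaving only C.
Row 3, column 2: row 3 has {D, B, E, A} and column 2 has {D, B, C, A}, leaving only F.
Row 3, column 6: row 3 has {D, B, F, E, A} and column 6 has {D, B, E, A}, leaving only C.
So row 3 reads: A F D B E C.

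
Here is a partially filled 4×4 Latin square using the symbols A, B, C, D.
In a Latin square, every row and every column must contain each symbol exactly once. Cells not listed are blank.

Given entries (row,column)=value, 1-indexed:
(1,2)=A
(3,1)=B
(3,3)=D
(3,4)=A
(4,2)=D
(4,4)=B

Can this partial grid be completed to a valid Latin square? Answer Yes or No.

No row or column among the givens repeats a symbol, and propagating forced cells runs into no contradiction.
One valid completion exists (for instance, D A B C / A B C D / B C D A / C D A B).

Yes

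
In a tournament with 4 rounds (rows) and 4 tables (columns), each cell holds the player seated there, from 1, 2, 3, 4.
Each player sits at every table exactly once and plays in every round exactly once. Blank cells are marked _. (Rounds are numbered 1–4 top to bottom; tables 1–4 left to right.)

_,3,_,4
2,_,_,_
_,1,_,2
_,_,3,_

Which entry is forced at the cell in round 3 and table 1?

Round 1, table 1: round 1 has {3, 4} and table 1 has {2}, leaving only 1.
Round 1, table 3: round 1 has {1, 3, 4} and table 3 has {3}, leaving only 2.
Round 2, table 2: round 2 has {2} and table 2 has {1, 3}, leaving only 4.
Round 2, table 3: round 2 has {2, 4} and table 3 has {2, 3}, leaving only 1.
Round 2, table 4: round 2 has {1, 2, 4} and table 4 has {2, 4}, leaving only 3.
Round 3, table 3: round 3 has {1, 2} and table 3 has {1, 2, 3}, leaving only 4.
Round 3 already has {1, 2, 4} and table 1 already has {1, 2}, so round 3, table 1 must be 3.

3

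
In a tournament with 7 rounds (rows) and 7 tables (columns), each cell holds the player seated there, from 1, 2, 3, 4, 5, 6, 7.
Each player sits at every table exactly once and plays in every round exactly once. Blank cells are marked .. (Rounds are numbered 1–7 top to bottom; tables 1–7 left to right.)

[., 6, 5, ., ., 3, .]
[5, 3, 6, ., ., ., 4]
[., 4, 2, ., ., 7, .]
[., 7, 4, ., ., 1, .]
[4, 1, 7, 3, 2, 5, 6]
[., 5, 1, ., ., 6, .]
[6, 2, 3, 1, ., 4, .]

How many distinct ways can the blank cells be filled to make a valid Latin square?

Round 1, table 1: eliminating its round and table leaves {1, 2, 7}.
Round 1, table 4: eliminating its round and table leaves {2, 4, 7}.
Round 1, table 5: eliminating its round and table leaves {1, 4, 7}.
Round 1, table 7: eliminating its round and table leaves {1, 2, 7}.
Round 2, table 4: eliminating its round and table leaves {2, 7}.
Round 2, table 5: eliminating its round and table leaves {1, 7}.
Round 2, table 6: eliminating its round and table leaves {2}.
Round 3, table 1: eliminating its round and table leaves {1, 3}.
Round 3, table 4: eliminating its round and table leaves {5, 6}.
Round 3, table 5: eliminating its round and table leaves {1, 3, 5, 6}.
Round 3, table 7: eliminating its round and table leaves {1, 3, 5}.
Round 4, table 1: eliminating its round and table leaves {2, 3}.
Round 4, table 4: eliminating its round and table leaves {2, 5, 6}.
Round 4, table 5: eliminating its round and table leaves {3, 5, 6}.
Round 4, table 7: eliminating its round and table leaves {2, 3, 5}.
Round 6, table 1: eliminating its round and table leaves {2, 3, 7}.
Round 6, table 4: eliminating its round and table leaves {2, 4, 7}.
Round 6, table 5: eliminating its round and table leaves {3, 4, 7}.
Round 6, table 7: eliminating its round and table leaves {2, 3, 7}.
Round 7, table 5: eliminating its round and table leaves {5, 7}.
Round 7, table 7: eliminating its round and table leaves {5, 7}.
Enumerating the assignments across these blanks that avoid any round or table repeat gives 9 completions.

9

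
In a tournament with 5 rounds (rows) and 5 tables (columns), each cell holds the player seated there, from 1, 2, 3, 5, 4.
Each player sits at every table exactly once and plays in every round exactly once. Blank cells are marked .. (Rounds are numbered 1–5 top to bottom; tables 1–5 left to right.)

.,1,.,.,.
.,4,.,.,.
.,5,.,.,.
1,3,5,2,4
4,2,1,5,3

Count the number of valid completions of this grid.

6

Round 1, table 1: eliminating its round and table leaves {2, 3, 5}.
Round 1, table 3: eliminating its round and table leaves {2, 3, 4}.
Round 1, table 4: eliminating its round and table leaves {3, 4}.
Round 1, table 5: eliminating its round and table leaves {2, 5}.
Round 2, table 1: eliminating its round and table leaves {2, 3, 5}.
Round 2, table 3: eliminating its round and table leaves {2, 3}.
Round 2, table 4: eliminating its round and table leaves {1, 3}.
Round 2, table 5: eliminating its round and table leaves {1, 2, 5}.
Round 3, table 1: eliminating its round and table leaves {2, 3}.
Round 3, table 3: eliminating its round and table leaves {2, 3, 4}.
Round 3, table 4: eliminating its round and table leaves {1, 3, 4}.
Round 3, table 5: eliminating its round and table leaves {1, 2}.
Enumerating the assignments across these blanks that avoid any round or table repeat gives 6 completions.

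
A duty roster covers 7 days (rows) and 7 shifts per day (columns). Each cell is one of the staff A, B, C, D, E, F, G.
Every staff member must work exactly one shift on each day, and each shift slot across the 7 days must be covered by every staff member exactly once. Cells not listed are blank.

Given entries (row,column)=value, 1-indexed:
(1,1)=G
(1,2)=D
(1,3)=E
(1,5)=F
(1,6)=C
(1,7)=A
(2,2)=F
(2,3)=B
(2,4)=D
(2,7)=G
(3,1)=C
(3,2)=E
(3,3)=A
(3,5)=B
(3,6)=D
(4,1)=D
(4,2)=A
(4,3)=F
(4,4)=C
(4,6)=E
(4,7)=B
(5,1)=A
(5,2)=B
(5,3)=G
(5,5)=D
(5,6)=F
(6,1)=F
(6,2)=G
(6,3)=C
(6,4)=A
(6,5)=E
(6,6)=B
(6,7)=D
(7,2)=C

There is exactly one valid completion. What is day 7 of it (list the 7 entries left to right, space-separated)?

Day 7, shift 3: day 7 has {C} and shift 3 has {A, B, C, E, F, G}, leaving only D.
Day 1, shift 4: day 1 has {A, C, D, E, F, G} and shift 4 has {A, C, D}, leaving only B.
Day 2, shift 1: day 2 has {B, D, F, G} and shift 1 has {A, C, D, F, G}, leaving only E.
Day 7, shift 1: day 7 has {C, D} and shift 1 has {A, C, D, E, F, G}, leaving only B.
Day 2, shift 6: day 2 has {B, D, E, F, G} and shift 6 has {B, C, D, E, F}, leaving only A.
Day 7, shift 6: day 7 has {B, C, D} and shift 6 has {A, B, C, D, E, F}, leaving only G.
Day 7, shift 5: day 7 has {B, C, D, G} and shift 5 has {B, D, E, F}, leaving only A.
Day 2, shift 5: day 2 has {A, B, D, E, F, G} and shift 5 has {A, B, D, E, F}, leaving only C.
Day 3, shift 7: day 3 has {A, B, C, D, E} and shift 7 has {A, B, D, G}, leaving only F.
Day 7, shift 7: day 7 has {A, B, C, D, G} and shift 7 has {A, B, D, F, G}, leaving only E.
Day 7, shift 4: day 7 has {A, B, C, D, E, G} and shift 4 has {A, B, C, D}, leaving only F.
So day 7 reads: B C D F A G E.

B C D F A G E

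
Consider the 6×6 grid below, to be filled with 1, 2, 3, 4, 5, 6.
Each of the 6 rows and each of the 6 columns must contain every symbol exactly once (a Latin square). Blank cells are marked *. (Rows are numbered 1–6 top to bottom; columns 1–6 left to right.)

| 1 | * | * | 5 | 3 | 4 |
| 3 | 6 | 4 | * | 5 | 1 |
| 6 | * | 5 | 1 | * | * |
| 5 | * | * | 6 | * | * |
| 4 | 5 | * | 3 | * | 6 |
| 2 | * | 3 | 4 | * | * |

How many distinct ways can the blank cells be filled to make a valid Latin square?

Row 1, column 2: eliminating its row and column leaves {2}.
Row 1, column 3: eliminating its row and column leaves {2, 6}.
Row 2, column 4: eliminating its row and column leaves {2}.
Row 3, column 2: eliminating its row and column leaves {2, 3, 4}.
Row 3, column 5: eliminating its row and column leaves {2, 4}.
Row 3, column 6: eliminating its row and column leaves {2, 3}.
Row 4, column 2: eliminating its row and column leaves {1, 2, 3, 4}.
Row 4, column 3: eliminating its row and column leaves {1, 2}.
Row 4, column 5: eliminating its row and column leaves {1, 2, 4}.
Row 4, column 6: eliminating its row and column leaves {2, 3}.
Row 5, column 3: eliminating its row and column leaves {1, 2}.
Row 5, column 5: eliminating its row and column leaves {1, 2}.
Row 6, column 2: eliminating its row and column leaves {1}.
Row 6, column 5: eliminating its row and column leaves {1, 6}.
Row 6, column 6: eliminating its row and column leaves {5}.
Enumerating the assignments across these blanks that avoid any row or column repeat gives 3 completions.

3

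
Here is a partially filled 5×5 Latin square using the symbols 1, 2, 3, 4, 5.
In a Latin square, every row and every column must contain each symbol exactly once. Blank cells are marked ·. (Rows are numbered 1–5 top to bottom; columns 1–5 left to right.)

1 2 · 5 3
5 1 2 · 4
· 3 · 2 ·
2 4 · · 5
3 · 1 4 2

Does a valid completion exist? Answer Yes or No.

Yes

No row or column among the givens repeats a symbol, and propagating forced cells runs into no contradiction.
One valid completion exists (for instance, 1 2 4 5 3 / 5 1 2 3 4 / 4 3 5 2 1 / 2 4 3 1 5 / 3 5 1 4 2).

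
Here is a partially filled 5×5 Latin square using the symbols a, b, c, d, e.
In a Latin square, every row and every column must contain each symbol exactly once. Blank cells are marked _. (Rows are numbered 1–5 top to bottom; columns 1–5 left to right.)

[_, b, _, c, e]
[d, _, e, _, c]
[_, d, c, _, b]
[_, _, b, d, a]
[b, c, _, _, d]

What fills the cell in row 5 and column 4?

e

Row 1, column 1: row 1 has {b, c, e} and column 1 has {b, d}, leaving only a.
Row 1, column 3: row 1 has {a, b, c, e} and column 3 has {b, c, e}, leaving only d.
Row 2, column 2: row 2 has {c, d, e} and column 2 has {b, c, d}, leaving only a.
Row 2, column 4: row 2 has {a, c, d, e} and column 4 has {c, d}, leaving only b.
Row 3, column 1: row 3 has {b, c, d} and column 1 has {a, b, d}, leaving only e.
Row 3, column 4: row 3 has {b, c, d, e} and column 4 has {b, c, d}, leaving only a.
Row 5 already has {b, c, d} and column 4 already has {a, b, c, d}, so row 5, column 4 must be e.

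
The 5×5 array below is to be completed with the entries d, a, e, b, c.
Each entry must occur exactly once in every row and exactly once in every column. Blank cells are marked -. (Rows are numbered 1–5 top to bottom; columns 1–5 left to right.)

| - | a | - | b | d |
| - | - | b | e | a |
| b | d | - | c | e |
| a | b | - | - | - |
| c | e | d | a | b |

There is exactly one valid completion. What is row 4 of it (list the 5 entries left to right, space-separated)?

Row 4, column 4: row 4 has {a, b} and column 4 has {a, e, b, c}, leaving only d.
Row 4, column 5: row 4 has {d, a, b} and column 5 has {d, a, e, b}, leaving only c.
Row 4, column 3: row 4 has {d, a, b, c} and column 3 has {d, b}, leaving only e.
So row 4 reads: a b e d c.

a b e d c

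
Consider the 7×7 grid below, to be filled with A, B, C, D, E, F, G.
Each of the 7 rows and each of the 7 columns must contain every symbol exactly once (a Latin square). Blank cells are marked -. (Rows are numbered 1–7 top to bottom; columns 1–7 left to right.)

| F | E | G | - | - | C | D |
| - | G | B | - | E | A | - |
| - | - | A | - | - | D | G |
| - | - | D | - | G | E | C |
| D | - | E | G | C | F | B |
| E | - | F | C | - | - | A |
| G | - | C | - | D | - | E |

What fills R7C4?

Row 2, column 1: row 2 has {A, B, E, G} and column 1 has {D, E, F, G}, leaving only C.
Row 2, column 7: row 2 has {A, B, C, E, G} and column 7 has {A, B, C, D, E, G}, leaving only F.
Row 2, column 4: row 2 has {A, B, C, E, F, G} and column 4 has {C, G}, leaving only D.
Row 3, column 1: row 3 has {A, D, G} and column 1 has {C, D, E, F, G}, leaving only B.
Row 3, column 5: row 3 has {A, B, D, G} and column 5 has {C, D, E, G}, leaving only F.
Row 3, column 2: row 3 has {A, B, D, F, G} and column 2 has {E, G}, leaving only C.
Row 3, column 4: row 3 has {A, B, C, D, F, G} and column 4 has {C, D, G}, leaving only E.
Row 4, column 1: row 4 has {C, D, E, G} and column 1 has {B, C, D, E, F, G}, leaving only A.
Row 5, column 2: row 5 has {B, C, D, E, F, G} and column 2 has {C, E, G}, leaving only A.
Row 6, column 5: row 6 has {A, C, E, F} and column 5 has {C, D, E, F, G}, leaving only B.
Row 1, column 5: row 1 has {C, D, E, F, G} and column 5 has {B, C, D, E, F, G}, leaving only A.
Row 1, column 4: row 1 has {A, C, D, E, F, G} and column 4 has {C, D, E, G}, leaving only B.
Row 4, column 4: row 4 has {A, C, D, E, G} and column 4 has {B, C, D, E, G}, leaving only F.
Row 7 already has {C, D, E, G} and column 4 already has {B, C, D, E, F, G}, so row 7, column 4 must be A.

A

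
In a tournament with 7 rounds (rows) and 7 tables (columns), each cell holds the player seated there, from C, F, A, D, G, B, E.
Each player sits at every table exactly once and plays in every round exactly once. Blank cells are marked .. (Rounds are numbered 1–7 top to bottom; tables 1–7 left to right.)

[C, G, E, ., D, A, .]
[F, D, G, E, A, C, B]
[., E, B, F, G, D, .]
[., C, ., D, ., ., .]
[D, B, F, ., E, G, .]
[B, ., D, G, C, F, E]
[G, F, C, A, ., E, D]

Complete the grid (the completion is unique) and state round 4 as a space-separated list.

Round 4, table 3: round 4 has {C, D} and table 3 has {C, F, D, G, B, E}, leaving only A.
Round 4, table 1: round 4 has {C, A, D} and table 1 has {C, F, D, G, B}, leaving only E.
Round 4, table 6: round 4 has {C, A, D, E} and table 6 has {C, F, A, D, G, E}, leaving only B.
Round 4, table 5: round 4 has {C, A, D, B, E} and table 5 has {C, A, D, G, E}, leaving only F.
Round 4, table 7: round 4 has {C, F, A, D, B, E} and table 7 has {D, B, E}, leaving only G.
So round 4 reads: E C A D F B G.

E C A D F B G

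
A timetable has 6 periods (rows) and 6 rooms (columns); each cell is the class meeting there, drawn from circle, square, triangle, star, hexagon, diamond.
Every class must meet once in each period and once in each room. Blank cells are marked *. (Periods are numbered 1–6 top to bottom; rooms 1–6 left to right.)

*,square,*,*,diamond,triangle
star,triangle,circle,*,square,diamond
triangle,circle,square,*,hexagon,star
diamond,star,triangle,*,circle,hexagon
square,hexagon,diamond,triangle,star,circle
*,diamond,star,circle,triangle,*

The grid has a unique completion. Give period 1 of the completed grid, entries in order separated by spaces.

circle square hexagon star diamond triangle

Period 1, room 3: period 1 has {square, triangle, diamond} and room 3 has {circle, square, triangle, star, diamond}, leaving only hexagon.
Period 1, room 1: period 1 has {square, triangle, hexagon, diamond} and room 1 has {square, triangle, star, diamond}, leaving only circle.
Period 1, room 4: period 1 has {circle, square, triangle, hexagon, diamond} and room 4 has {circle, triangle}, leaving only star.
So period 1 reads: circle square hexagon star diamond triangle.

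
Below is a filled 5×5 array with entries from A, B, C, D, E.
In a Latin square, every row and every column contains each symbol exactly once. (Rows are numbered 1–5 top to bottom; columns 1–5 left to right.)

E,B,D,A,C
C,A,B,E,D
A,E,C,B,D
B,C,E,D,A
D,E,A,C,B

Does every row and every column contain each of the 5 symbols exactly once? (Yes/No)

Every row is a permutation, but column 2 contains E twice (at rows 3 and 5).

No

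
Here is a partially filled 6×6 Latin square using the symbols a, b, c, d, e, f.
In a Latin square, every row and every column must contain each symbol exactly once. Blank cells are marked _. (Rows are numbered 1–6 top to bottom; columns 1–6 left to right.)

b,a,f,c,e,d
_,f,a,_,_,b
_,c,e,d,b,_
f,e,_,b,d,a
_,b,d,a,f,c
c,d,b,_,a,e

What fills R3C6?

f

Row 3 already has {b, c, d, e} and column 6 already has {a, b, c, d, e}, so row 3, column 6 must be f.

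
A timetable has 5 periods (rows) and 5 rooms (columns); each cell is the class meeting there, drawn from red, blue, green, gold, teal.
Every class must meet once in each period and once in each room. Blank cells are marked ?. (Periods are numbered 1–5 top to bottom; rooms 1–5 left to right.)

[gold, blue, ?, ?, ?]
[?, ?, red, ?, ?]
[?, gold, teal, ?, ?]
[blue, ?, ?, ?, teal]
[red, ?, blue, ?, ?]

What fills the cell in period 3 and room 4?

Period 1, room 3: period 1 has {blue, gold} and room 3 has {red, blue, teal}, leaving only green.
Period 1, room 5: period 1 has {blue, green, gold} and room 5 has {teal}, leaving only red.
Period 1, room 4: period 1 has {red, blue, green, gold} and room 4 has {}, leaving only teal.
Period 3, room 1: period 3 has {gold, teal} and room 1 has {red, blue, gold}, leaving only green.
Period 2, room 1: period 2 has {red} and room 1 has {red, blue, green, gold}, leaving only teal.
Period 2, room 2: period 2 has {red, teal} and room 2 has {blue, gold}, leaving only green.
Period 3, room 5: period 3 has {green, gold, teal} and room 5 has {red, teal}, leaving only blue.
Period 3 already has {blue, green, gold, teal} and room 4 already has {teal}, so period 3, room 4 must be red.

red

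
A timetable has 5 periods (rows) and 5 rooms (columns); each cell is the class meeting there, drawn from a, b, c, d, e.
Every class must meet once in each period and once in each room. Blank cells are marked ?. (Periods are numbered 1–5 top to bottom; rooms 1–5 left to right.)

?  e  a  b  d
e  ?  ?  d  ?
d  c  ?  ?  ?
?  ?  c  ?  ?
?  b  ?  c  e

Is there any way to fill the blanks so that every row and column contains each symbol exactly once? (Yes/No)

No period or room among the givens repeats a symbol, and propagating forced cells runs into no contradiction.
One valid completion exists (for instance, c e a b d / e a b d c / d c e a b / b d c e a / a b d c e).

Yes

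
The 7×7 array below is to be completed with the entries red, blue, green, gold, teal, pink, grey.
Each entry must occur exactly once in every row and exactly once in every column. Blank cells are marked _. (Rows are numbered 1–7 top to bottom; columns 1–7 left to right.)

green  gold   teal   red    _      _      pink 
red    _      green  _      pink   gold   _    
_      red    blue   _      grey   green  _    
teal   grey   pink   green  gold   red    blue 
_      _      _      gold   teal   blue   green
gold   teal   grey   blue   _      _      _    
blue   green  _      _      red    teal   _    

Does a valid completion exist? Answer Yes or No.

Yes

No row or column among the givens repeats a symbol, and propagating forced cells runs into no contradiction.
One valid completion exists (for instance, green gold teal red blue grey pink / red blue green grey pink gold teal / pink red blue teal grey green gold / teal grey pink green gold red blue / grey pink red gold teal blue green / gold teal grey blue green pink red / blue green gold pink red teal grey).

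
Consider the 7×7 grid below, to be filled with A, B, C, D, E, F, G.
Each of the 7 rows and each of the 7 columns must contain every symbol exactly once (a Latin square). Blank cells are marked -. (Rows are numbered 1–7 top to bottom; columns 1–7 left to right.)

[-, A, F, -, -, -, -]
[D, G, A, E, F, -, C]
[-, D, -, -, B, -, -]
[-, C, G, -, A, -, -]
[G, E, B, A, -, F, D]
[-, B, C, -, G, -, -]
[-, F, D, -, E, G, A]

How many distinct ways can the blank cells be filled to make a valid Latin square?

Row 1, column 1: eliminating its row and column leaves {B, C, E}.
Row 1, column 4: eliminating its row and column leaves {B, C, D, G}.
Row 1, column 5: eliminating its row and column leaves {C, D}.
Row 1, column 6: eliminating its row and column leaves {B, C, D, E}.
Row 1, column 7: eliminating its row and column leaves {B, E, G}.
Row 2, column 6: eliminating its row and column leaves {B}.
Row 3, column 1: eliminating its row and column leaves {A, C, E, F}.
Row 3, column 3: eliminating its row and column leaves {E}.
Row 3, column 4: eliminating its row and column leaves {C, F, G}.
Row 3, column 6: eliminating its row and column leaves {A, C, E}.
Row 3, column 7: eliminating its row and column leaves {E, F, G}.
Row 4, column 1: eliminating its row and column leaves {B, E, F}.
Row 4, column 4: eliminating its row and column leaves {B, D, F}.
Row 4, column 6: eliminating its row and column leaves {B, D, E}.
Row 4, column 7: eliminating its row and column leaves {B, E, F}.
Row 5, column 5: eliminating its row and column leaves {C}.
Row 6, column 1: eliminating its row and column leaves {A, E, F}.
Row 6, column 4: eliminating its row and column leaves {D, F}.
Row 6, column 6: eliminating its row and column leaves {A, D, E}.
Row 6, column 7: eliminating its row and column leaves {E, F}.
Row 7, column 1: eliminating its row and column leaves {B, C}.
Row 7, column 4: eliminating its row and column leaves {B, C}.
Enumerating the assignments across these blanks that avoid any row or column repeat gives 9 completions.

9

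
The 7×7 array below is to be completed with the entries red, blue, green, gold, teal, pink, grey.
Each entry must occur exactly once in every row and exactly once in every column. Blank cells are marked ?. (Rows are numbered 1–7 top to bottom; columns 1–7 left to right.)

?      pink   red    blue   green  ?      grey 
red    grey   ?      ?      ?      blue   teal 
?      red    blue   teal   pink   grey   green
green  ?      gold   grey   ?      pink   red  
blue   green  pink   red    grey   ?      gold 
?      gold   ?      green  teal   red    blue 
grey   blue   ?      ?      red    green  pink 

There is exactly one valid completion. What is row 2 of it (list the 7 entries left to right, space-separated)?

red grey green pink gold blue teal

Row 2, column 3: row 2 has {red, blue, teal, grey} and column 3 has {red, blue, gold, pink}, leaving only green.
Row 2, column 5: row 2 has {red, blue, green, teal, grey} and column 5 has {red, green, teal, pink, grey}, leaving only gold.
Row 2, column 4: row 2 has {red, blue, green, gold, teal, grey} and column 4 has {red, blue, green, teal, grey}, leaving only pink.
So row 2 reads: red grey green pink gold blue teal.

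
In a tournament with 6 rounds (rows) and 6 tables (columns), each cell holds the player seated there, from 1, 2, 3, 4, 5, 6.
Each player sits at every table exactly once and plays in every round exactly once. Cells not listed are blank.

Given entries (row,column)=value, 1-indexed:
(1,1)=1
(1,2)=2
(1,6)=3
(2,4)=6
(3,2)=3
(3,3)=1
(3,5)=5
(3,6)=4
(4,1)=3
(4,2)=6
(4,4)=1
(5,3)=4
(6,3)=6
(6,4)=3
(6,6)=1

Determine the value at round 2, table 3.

Round 1, table 3: round 1 has {1, 2, 3} and table 3 has {1, 4, 6}, leaving only 5.
Round 1, table 4: round 1 has {1, 2, 3, 5} and table 4 has {1, 3, 6}, leaving only 4.
Round 1, table 5: round 1 has {1, 2, 3, 4, 5} and table 5 has {5}, leaving only 6.
Round 3, table 4: round 3 has {1, 3, 4, 5} and table 4 has {1, 3, 4, 6}, leaving only 2.
Round 3, table 1: round 3 has {1, 2, 3, 4, 5} and table 1 has {1, 3}, leaving only 6.
Round 4, table 3: round 4 has {1, 3, 6} and table 3 has {1, 4, 5, 6}, leaving only 2.
Round 2 already has {6} and table 3 already has {1, 2, 4, 5, 6}, so round 2, table 3 must be 3.

3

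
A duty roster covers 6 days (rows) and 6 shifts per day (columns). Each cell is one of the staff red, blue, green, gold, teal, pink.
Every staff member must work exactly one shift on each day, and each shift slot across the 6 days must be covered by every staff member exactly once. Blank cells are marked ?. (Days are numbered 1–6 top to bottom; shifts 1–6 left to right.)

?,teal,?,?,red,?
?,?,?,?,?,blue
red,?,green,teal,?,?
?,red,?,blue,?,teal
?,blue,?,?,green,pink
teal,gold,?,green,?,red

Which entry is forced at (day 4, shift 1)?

Day 3, shift 2: day 3 has {red, green, teal} and shift 2 has {red, blue, gold, teal}, leaving only pink.
Day 2, shift 2: day 2 has {blue} and shift 2 has {red, blue, gold, teal, pink}, leaving only green.
Day 3, shift 6: day 3 has {red, green, teal, pink} and shift 6 has {red, blue, teal, pink}, leaving only gold.
Day 1, shift 6: day 1 has {red, teal} and shift 6 has {red, blue, gold, teal, pink}, leaving only green.
Day 3, shift 5: day 3 has {red, green, gold, teal, pink} and shift 5 has {red, green}, leaving only blue.
Day 5, shift 1: day 5 has {blue, green, pink} and shift 1 has {red, teal}, leaving only gold.
Day 2, shift 1: day 2 has {blue, green} and shift 1 has {red, gold, teal}, leaving only pink.
Day 4 already has {red, blue, teal} and shift 1 already has {red, gold, teal, pink}, so day 4, shift 1 must be green.

green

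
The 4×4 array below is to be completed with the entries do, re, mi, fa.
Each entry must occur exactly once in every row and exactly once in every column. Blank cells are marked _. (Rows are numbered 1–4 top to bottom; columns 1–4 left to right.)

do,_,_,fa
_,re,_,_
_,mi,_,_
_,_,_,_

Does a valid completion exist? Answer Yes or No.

No

Row 1, column 2: row 1 together with column 2 already contain {do, re, mi, fa} — every symbol — so nothing can go there. The grid has no valid completion.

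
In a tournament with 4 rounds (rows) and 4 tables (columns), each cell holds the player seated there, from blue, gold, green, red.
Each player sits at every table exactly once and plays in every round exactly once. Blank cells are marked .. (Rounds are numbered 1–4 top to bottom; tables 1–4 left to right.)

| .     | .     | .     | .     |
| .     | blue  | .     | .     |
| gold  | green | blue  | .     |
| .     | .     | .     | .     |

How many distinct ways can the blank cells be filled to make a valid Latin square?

8

Round 1, table 1: eliminating its round and table leaves {blue, green, red}.
Round 1, table 2: eliminating its round and table leaves {gold, red}.
Round 1, table 3: eliminating its round and table leaves {gold, green, red}.
Round 1, table 4: eliminating its round and table leaves {blue, gold, green, red}.
Round 2, table 1: eliminating its round and table leaves {green, red}.
Round 2, table 3: eliminating its round and table leaves {gold, green, red}.
Round 2, table 4: eliminating its round and table leaves {gold, green, red}.
Round 3, table 4: eliminating its round and table leaves {red}.
Round 4, table 1: eliminating its round and table leaves {blue, green, red}.
Round 4, table 2: eliminating its round and table leaves {gold, red}.
Round 4, table 3: eliminating its round and table leaves {gold, green, red}.
Round 4, table 4: eliminating its round and table leaves {blue, gold, green, red}.
Enumerating the assignments across these blanks that avoid any round or table repeat gives 8 completions.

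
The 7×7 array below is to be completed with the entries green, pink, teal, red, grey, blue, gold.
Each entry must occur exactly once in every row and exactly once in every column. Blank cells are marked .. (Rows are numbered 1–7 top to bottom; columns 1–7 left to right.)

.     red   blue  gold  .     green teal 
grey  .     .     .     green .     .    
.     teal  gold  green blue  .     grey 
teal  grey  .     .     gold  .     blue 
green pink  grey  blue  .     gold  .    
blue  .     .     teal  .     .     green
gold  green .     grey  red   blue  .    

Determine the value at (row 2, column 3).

pink

Row 1, column 1: row 1 has {green, teal, red, blue, gold} and column 1 has {green, teal, grey, blue, gold}, leaving only pink.
Row 1, column 5: row 1 has {green, pink, teal, red, blue, gold} and column 5 has {green, red, blue, gold}, leaving only grey.
Row 3, column 1: row 3 has {green, teal, grey, blue, gold} and column 1 has {green, pink, teal, grey, blue, gold}, leaving only red.
Row 3, column 6: row 3 has {green, teal, red, grey, blue, gold} and column 6 has {green, blue, gold}, leaving only pink.
Row 4, column 6: row 4 has {teal, grey, blue, gold} and column 6 has {green, pink, blue, gold}, leaving only red.
Row 2, column 6: row 2 has {green, grey} and column 6 has {green, pink, red, blue, gold}, leaving only teal.
Row 4, column 4: row 4 has {teal, red, grey, blue, gold} and column 4 has {green, teal, grey, blue, gold}, leaving only pink.
Row 2, column 4: row 2 has {green, teal, grey} and column 4 has {green, pink, teal, grey, blue, gold}, leaving only red.
Row 2 already has {green, teal, red, grey} and column 3 already has {grey, blue, gold}, so row 2, column 3 must be pink.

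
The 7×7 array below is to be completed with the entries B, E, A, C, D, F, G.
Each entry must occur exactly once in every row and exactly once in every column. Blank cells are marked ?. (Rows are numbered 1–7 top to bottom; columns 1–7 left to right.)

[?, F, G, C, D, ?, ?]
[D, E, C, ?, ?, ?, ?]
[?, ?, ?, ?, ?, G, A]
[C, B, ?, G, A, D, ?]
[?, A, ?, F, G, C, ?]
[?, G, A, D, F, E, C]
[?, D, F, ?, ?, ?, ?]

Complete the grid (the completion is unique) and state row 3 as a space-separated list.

F C D B E G A

Row 3, column 2: row 3 has {A, G} and column 2 has {B, E, A, D, F, G}, leaving only C.
Row 2, column 5: row 2 has {E, C, D} and column 5 has {A, D, F, G}, leaving only B.
Row 3, column 5: row 3 has {A, C, G} and column 5 has {B, A, D, F, G}, leaving only E.
Row 3, column 4: row 3 has {E, A, C, G} and column 4 has {C, D, F, G}, leaving only B.
Row 3, column 1: row 3 has {B, E, A, C, G} and column 1 has {C, D}, leaving only F.
Row 3, column 3: row 3 has {B, E, A, C, F, G} and column 3 has {A, C, F, G}, leaving only D.
So row 3 reads: F C D B E G A.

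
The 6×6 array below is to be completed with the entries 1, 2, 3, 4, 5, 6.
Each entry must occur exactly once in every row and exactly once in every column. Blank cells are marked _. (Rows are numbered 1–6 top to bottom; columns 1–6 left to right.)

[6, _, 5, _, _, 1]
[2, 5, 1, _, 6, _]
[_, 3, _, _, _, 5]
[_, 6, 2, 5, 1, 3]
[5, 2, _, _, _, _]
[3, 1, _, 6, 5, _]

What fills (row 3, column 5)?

2

Row 1, column 2: row 1 has {1, 5, 6} and column 2 has {1, 2, 3, 5, 6}, leaving only 4.
Row 2, column 6: row 2 has {1, 2, 5, 6} and column 6 has {1, 3, 5}, leaving only 4.
Row 2, column 4: row 2 has {1, 2, 4, 5, 6} and column 4 has {5, 6}, leaving only 3.
Row 1, column 4: row 1 has {1, 4, 5, 6} and column 4 has {3, 5, 6}, leaving only 2.
Row 1, column 5: row 1 has {1, 2, 4, 5, 6} and column 5 has {1, 5, 6}, leaving only 3.
Row 4, column 1: row 4 has {1, 2, 3, 5, 6} and column 1 has {2, 3, 5, 6}, leaving only 4.
Row 3, column 1: row 3 has {3, 5} and column 1 has {2, 3, 4, 5, 6}, leaving only 1.
Row 3, column 4: row 3 has {1, 3, 5} and column 4 has {2, 3, 5, 6}, leaving only 4.
Row 3 already has {1, 3, 4, 5} and column 5 already has {1, 3, 5, 6}, so row 3, column 5 must be 2.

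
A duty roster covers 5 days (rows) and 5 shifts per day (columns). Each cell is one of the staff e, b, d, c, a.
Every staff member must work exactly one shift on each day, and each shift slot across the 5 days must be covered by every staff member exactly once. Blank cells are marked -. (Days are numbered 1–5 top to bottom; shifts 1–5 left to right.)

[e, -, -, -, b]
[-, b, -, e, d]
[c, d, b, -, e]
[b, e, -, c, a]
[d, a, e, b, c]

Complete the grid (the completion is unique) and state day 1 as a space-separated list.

e c a d b

Day 1, shift 2: day 1 has {e, b} and shift 2 has {e, b, d, a}, leaving only c.
Day 2, shift 1: day 2 has {e, b, d} and shift 1 has {e, b, d, c}, leaving only a.
Day 2, shift 3: day 2 has {e, b, d, a} and shift 3 has {e, b}, leaving only c.
Day 3, shift 4: day 3 has {e, b, d, c} and shift 4 has {e, b, c}, leaving only a.
Day 1, shift 4: day 1 has {e, b, c} and shift 4 has {e, b, c, a}, leaving only d.
Day 1, shift 3: day 1 has {e, b, d, c} and shift 3 has {e, b, c}, leaving only a.
So day 1 reads: e c a d b.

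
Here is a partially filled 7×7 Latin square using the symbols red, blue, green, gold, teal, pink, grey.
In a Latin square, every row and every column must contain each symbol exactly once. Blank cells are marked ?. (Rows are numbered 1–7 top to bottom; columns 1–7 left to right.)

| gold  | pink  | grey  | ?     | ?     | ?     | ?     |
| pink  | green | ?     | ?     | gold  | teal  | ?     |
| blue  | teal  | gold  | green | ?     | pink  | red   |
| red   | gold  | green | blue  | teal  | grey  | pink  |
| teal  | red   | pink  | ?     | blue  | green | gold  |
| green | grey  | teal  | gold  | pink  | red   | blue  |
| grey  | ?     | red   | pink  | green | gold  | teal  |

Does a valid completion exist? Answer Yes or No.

No row or column among the givens repeats a symbol, and propagating forced cells runs into no contradiction.
One valid completion exists (for instance, gold pink grey teal red blue green / pink green blue red gold teal grey / blue teal gold green grey pink red / red gold green blue teal grey pink / teal red pink grey blue green gold / green grey teal gold pink red blue / grey blue red pink green gold teal).

Yes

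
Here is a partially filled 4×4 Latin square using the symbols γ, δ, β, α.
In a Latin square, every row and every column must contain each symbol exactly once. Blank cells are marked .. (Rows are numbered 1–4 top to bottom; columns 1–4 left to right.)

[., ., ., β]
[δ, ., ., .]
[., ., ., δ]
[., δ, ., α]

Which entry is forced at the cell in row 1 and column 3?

δ

Row 2, column 4: row 2 has {δ} and column 4 has {δ, β, α}, leaving only γ.
Row 1, column 3 is narrowed to {γ, δ, α}.
If it were γ, then row 1, column 2 would be left with no valid symbol.
If it were α, then row 1, column 2 would be left with no valid symbol.
So row 1, column 3 must be δ.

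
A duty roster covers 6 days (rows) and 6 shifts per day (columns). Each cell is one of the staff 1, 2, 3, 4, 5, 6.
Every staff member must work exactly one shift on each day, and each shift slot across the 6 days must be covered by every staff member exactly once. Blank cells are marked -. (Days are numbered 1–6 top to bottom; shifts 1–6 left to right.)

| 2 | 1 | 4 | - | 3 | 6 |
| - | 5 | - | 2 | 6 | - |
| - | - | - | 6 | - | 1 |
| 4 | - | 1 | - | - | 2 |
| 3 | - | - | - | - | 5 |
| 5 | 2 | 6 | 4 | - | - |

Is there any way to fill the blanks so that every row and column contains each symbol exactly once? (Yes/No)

Day 3, shift 1: day 3 together with shift 1 already contain {1, 2, 3, 4, 5, 6} — every symbol — so nothing can go there. The grid has no valid completion.

No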